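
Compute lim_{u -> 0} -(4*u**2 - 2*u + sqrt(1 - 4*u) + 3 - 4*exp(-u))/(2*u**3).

5/3

Substitution gives 0/0 (the numerator vanishes to order 3).
Expand each term to order u^3: the coefficient of u^3 in √(1 - 4u) is -4 and in -4·e^(-u) is 2/3.
Lower-order terms cancel with the polynomial part, so the numerator is (-10/3)·u^3 + o(u^3), and the limit is (-10/3)/(-2) = 5/3.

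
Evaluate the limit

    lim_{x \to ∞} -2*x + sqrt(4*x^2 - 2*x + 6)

An ∞ − ∞ form. Rationalising with the conjugate, the difference becomes (-2x + 6) / (√(4*x^2 - 2*x + 6) + 2x).
For large x the denominator behaves like 2·2x, so the quotient tends to -2/4 = -1/2.

-1/2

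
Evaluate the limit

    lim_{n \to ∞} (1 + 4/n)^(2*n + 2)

Let L be the limit and take ln: ln L = lim (2n + 2)·ln(1 + 4/n) = lim (2n + 2)·(4/n + O(1/n²)) = 8.
Hence L = e^(8).

e^(8)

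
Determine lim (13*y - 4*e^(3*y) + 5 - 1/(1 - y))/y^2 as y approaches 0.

-19

Substitution gives 0/0; apply L'Hôpital's rule 2 times.
After differentiating numerator and denominator 2 times the quotient is (-36*e^(3*y) + 2/(y - 1)^3)/(2); at y = 0 this is -19.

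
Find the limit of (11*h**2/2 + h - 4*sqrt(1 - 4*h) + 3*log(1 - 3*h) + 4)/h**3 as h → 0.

-11

Substitution gives 0/0 (the numerator vanishes to order 3).
Expand each term to order h^3: the coefficient of h^3 in -4·√(1 - 4h) is 16 and in 3·ln(1 - 3h) is -27.
Lower-order terms cancel with the polynomial part, so the numerator is (-11)·h^3 + o(h^3), and the limit is (-11)/(1) = -11.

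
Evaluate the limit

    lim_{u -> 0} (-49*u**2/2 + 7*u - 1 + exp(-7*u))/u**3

-343/6

Direct substitution gives 0/0.
Apply L'Hôpital: lim (-49*u + 7 - 7*e^(-7*u))/(3*u^2), still 0/0.
Apply L'Hôpital: lim (-49 + 49*e^(-7*u))/(6*u), still 0/0.
After 3 applications of L'Hôpital's rule the quotient is (-343*e^(-7*u))/(6); substituting u = 0 gives -343/6.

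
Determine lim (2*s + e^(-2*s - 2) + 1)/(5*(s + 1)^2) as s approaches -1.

2/5

Direct substitution gives 0/0.
Apply L'Hôpital: lim (2 - 2*e^(-2*s - 2))/(10*s + 10), still 0/0.
After 2 applications of L'Hôpital's rule the quotient is (4*e^(-2*s - 2))/(10); substituting s = -1 gives 2/5.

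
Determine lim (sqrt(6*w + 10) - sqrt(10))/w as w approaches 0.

A 0/0 form; rationalise with √(10 + 6w) + √10. This collapses the numerator to 6w, leaving 6/(√(10 + 6w) + √10) → 6/(2√10) = 3*√(10)/10.

3*√(10)/10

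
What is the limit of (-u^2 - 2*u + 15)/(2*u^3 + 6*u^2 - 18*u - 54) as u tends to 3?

At u = 3 both the top and bottom vanish — a removable singularity. Factoring out (u - 3) from each leaves (-u - 5)/(2*u^2 + 12*u + 18), which at u = 3 equals -1/9.

-1/9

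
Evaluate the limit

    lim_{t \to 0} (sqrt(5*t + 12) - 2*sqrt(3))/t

5*√(3)/12

A 0/0 form; rationalise with √(12 + 5t) + √12. This collapses the numerator to 5t, leaving 5/(√(12 + 5t) + √12) → 5/(2√12) = 5*√(3)/12.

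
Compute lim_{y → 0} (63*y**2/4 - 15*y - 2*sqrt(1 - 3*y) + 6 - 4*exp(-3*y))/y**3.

171/8

Substitution gives 0/0; apply L'Hôpital's rule 3 times.
After differentiating numerator and denominator 3 times the quotient is (108*e^(-3*y) + 81/(4*(1 - 3*y)^(5/2)))/(6); at y = 0 this is 171/8.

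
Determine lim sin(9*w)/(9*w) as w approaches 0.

Substitution gives 0/0.
Write it as (9/9)·sin(9w)/(9w); since sin(u)/u → 1, the limit is 1.

1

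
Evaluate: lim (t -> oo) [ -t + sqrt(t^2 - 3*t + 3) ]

-3/2

This has the form ∞ − ∞. Multiply and divide by the conjugate √(t^2 - 3*t + 3) + t.
That gives (-3t + 3) / (√(t^2 - 3*t + 3) + t).
Divide numerator and denominator by t: the limit is -3/(2·1) = -3/2.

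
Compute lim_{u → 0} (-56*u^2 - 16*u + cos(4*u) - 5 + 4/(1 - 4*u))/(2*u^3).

Substitution gives 0/0; apply L'Hôpital's rule 3 times.
After differentiating numerator and denominator 3 times the quotient is (64*sin(4*u) + 1536/(4*u - 1)^4)/(12); at u = 0 this is 128.

128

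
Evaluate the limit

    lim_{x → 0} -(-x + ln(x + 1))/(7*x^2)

Direct substitution gives 0/0.
Apply L'Hôpital: lim (-1 + 1/(x + 1))/(-14*x), still 0/0.
After 2 applications of L'Hôpital's rule the quotient is (-1/(x + 1)^2)/(-14); substituting x = 0 gives 1/14.

1/14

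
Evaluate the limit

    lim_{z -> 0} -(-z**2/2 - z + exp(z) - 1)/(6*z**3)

Direct substitution gives 0/0.
Apply L'Hôpital: lim (-z + e^(z) - 1)/(-18*z^2), still 0/0.
Apply L'Hôpital: lim (e^(z) - 1)/(-36*z), still 0/0.
After 3 applications of L'Hôpital's rule the quotient is (e^(z))/(-36); substituting z = 0 gives -1/36.

-1/36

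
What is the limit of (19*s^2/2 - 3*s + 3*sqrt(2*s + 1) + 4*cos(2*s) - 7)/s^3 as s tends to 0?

3/2

Substitution gives 0/0; apply L'Hôpital's rule 3 times.
After differentiating numerator and denominator 3 times the quotient is (32*sin(2*s) + 9/(2*s + 1)^(5/2))/(6); at s = 0 this is 3/2.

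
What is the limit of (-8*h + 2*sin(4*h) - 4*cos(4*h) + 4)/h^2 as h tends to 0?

Substitution gives 0/0 (the numerator vanishes to order 2).
Expand each term to order h^2: the coefficient of h^2 in -4·cos(4h) is 32 and in 2·sin(4h) is 0.
Lower-order terms cancel with the polynomial part, so the numerator is (32)·h^2 + o(h^2), and the limit is (32)/(1) = 32.

32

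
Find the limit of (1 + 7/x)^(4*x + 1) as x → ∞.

The base → 1 and the exponent → ∞: a 1^∞ form.
Take logarithms: (4x + 1)·ln(1 + 7/x). Since ln(1+u) ~ u for small u, this behaves like (4x)·(7/x) → 28.
So the limit is e^(28).

e^(28)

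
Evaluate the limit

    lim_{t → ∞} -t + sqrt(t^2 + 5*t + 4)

This has the form ∞ − ∞. Multiply and divide by the conjugate √(t^2 + 5*t + 4) + t.
That gives (5t + 4) / (√(t^2 + 5*t + 4) + t).
Divide numerator and denominator by t: the limit is 5/(2·1) = 5/2.

5/2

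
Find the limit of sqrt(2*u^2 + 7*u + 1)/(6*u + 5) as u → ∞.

For large |u|, √(2*u^2 + 7*u + 1) ≈ √2·|u| and the denominator ≈ 6u.
Since u → +∞, |u| = u, giving √2/(6) = √(2)/6.

√(2)/6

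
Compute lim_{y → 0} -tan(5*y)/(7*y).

-5/7

Substitution gives 0/0.
Since tan(u)/u → 1 as u → 0, tan(5y)/(5y) → 1 and the limit is 5/(-7) = -5/7.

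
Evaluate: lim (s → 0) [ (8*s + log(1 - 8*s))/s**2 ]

Direct substitution gives 0/0.
Apply L'Hôpital: lim (8 - 8/(1 - 8*s))/(2*s), still 0/0.
After 2 applications of L'Hôpital's rule the quotient is (-64/(1 - 8*s)^2)/(2); substituting s = 0 gives -32.

-32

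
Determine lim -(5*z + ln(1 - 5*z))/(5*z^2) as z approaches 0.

5/2

Direct substitution gives 0/0.
Apply L'Hôpital: lim (5 - 5/(1 - 5*z))/(-10*z), still 0/0.
After 2 applications of L'Hôpital's rule the quotient is (-25/(1 - 5*z)^2)/(-10); substituting z = 0 gives 5/2.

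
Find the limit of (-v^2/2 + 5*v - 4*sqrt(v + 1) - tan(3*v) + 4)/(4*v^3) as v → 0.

-37/16

Substitution gives 0/0; apply L'Hôpital's rule 3 times.
After differentiating numerator and denominator 3 times the quotient is (3*(144*(v + 1)^(5/2)*(cos(6*v) - 2)/(cos(6*v) + 1)^2 - 1)/(2*(v + 1)^(5/2)))/(24); at v = 0 this is -37/16.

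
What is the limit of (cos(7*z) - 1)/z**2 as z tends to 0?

-49/2

Direct substitution gives 0/0.
Apply L'Hôpital: lim (-7*sin(7*z))/(2*z), still 0/0.
After 2 applications of L'Hôpital's rule the quotient is (-49*cos(7*z))/(2); substituting z = 0 gives -49/2.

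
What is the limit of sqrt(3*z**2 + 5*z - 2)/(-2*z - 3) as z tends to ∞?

-√(3)/2

For large |z|, √(3*z^2 + 5*z - 2) ≈ √3·|z| and the denominator ≈ -2z.
Since z → +∞, |z| = z, giving √3/(-2) = -√(3)/2.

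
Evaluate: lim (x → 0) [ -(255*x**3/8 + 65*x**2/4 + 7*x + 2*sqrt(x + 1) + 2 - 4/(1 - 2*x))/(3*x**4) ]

1367/64

Substitution gives 0/0; apply L'Hôpital's rule 4 times.
After differentiating numerator and denominator 4 times the quotient is (1536/(2*x - 1)^5 - 15/(8*(x + 1)^(7/2)))/(-72); at x = 0 this is 1367/64.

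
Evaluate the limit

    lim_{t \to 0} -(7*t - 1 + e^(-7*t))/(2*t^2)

Direct substitution gives 0/0.
Apply L'Hôpital: lim (7 - 7*e^(-7*t))/(-4*t), still 0/0.
After 2 applications of L'Hôpital's rule the quotient is (49*e^(-7*t))/(-4); substituting t = 0 gives -49/4.

-49/4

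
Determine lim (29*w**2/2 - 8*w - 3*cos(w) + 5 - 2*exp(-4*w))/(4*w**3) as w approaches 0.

Substitution gives 0/0; apply L'Hôpital's rule 3 times.
After differentiating numerator and denominator 3 times the quotient is (-3*sin(w) + 128*e^(-4*w))/(24); at w = 0 this is 16/3.

16/3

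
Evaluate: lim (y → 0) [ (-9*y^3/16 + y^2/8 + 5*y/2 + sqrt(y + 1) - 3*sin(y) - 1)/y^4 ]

Substitution gives 0/0; apply L'Hôpital's rule 4 times.
After differentiating numerator and denominator 4 times the quotient is (-3*sin(y) - 15/(16*(y + 1)^(7/2)))/(24); at y = 0 this is -5/128.

-5/128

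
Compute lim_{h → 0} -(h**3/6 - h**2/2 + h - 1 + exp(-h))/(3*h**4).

Direct substitution gives 0/0.
Apply L'Hôpital: lim (h^2/2 - h + 1 - e^(-h))/(-12*h^3), still 0/0.
Apply L'Hôpital: lim (h - 1 + e^(-h))/(-36*h^2), still 0/0.
Apply L'Hôpital: lim (1 - e^(-h))/(-72*h), still 0/0.
After 4 applications of L'Hôpital's rule the quotient is (e^(-h))/(-72); substituting h = 0 gives -1/72.

-1/72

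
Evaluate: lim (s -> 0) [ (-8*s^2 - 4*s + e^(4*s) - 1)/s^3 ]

32/3

Direct substitution gives 0/0.
Apply L'Hôpital: lim (-16*s + 4*e^(4*s) - 4)/(3*s^2), still 0/0.
Apply L'Hôpital: lim (16*e^(4*s) - 16)/(6*s), still 0/0.
After 3 applications of L'Hôpital's rule the quotient is (64*e^(4*s))/(6); substituting s = 0 gives 32/3.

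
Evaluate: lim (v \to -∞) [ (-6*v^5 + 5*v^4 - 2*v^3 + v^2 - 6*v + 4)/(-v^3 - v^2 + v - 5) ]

The numerator has higher degree (5 > 3); the quotient behaves like (-6/(-1))·v^2 for large |v|.
As v → −∞ this diverges to ∞.

∞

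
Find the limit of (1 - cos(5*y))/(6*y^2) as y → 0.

Substitution gives 0/0.
Use (1 − cos u)/u² → 1/2 with u = 5y: the limit is 5²/(2·6) = 25/12.

25/12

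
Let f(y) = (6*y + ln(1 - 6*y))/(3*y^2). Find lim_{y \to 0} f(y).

Direct substitution gives 0/0.
Apply L'Hôpital: lim (6 - 6/(1 - 6*y))/(6*y), still 0/0.
After 2 applications of L'Hôpital's rule the quotient is (-36/(1 - 6*y)^2)/(6); substituting y = 0 gives -6.

-6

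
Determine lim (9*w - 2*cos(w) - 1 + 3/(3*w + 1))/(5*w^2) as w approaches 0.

Substitution gives 0/0; apply L'Hôpital's rule 2 times.
After differentiating numerator and denominator 2 times the quotient is (2*cos(w) + 54/(3*w + 1)^3)/(10); at w = 0 this is 28/5.

28/5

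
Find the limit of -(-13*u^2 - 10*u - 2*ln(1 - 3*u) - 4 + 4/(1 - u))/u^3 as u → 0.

Substitution gives 0/0; apply L'Hôpital's rule 3 times.
After differentiating numerator and denominator 3 times the quotient is (-108/(3*u - 1)^3 + 24/(u - 1)^4)/(-6); at u = 0 this is -22.

-22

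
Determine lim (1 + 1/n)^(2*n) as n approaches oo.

Let L be the limit and take ln: ln L = lim (2n)·ln(1 + 1/n) = lim (2n)·(1/n + O(1/n²)) = 2.
Hence L = e^(2).

e^(2)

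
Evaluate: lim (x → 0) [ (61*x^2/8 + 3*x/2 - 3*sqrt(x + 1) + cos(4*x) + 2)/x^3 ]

Substitution gives 0/0 (the numerator vanishes to order 3).
Expand each term to order x^3: the coefficient of x^3 in cos(4x) is 0 and in -3·√(1 + x) is -3/16.
Lower-order terms cancel with the polynomial part, so the numerator is (-3/16)·x^3 + o(x^3), and the limit is (-3/16)/(1) = -3/16.

-3/16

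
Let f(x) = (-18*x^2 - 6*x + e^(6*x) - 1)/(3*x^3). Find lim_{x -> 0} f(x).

12

Direct substitution gives 0/0.
Apply L'Hôpital: lim (-36*x + 6*e^(6*x) - 6)/(9*x^2), still 0/0.
Apply L'Hôpital: lim (36*e^(6*x) - 36)/(18*x), still 0/0.
After 3 applications of L'Hôpital's rule the quotient is (216*e^(6*x))/(18); substituting x = 0 gives 12.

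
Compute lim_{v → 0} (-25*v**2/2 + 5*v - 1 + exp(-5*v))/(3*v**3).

-125/18

Direct substitution gives 0/0.
Apply L'Hôpital: lim (-25*v + 5 - 5*e^(-5*v))/(9*v^2), still 0/0.
Apply L'Hôpital: lim (-25 + 25*e^(-5*v))/(18*v), still 0/0.
After 3 applications of L'Hôpital's rule the quotient is (-125*e^(-5*v))/(18); substituting v = 0 gives -125/18.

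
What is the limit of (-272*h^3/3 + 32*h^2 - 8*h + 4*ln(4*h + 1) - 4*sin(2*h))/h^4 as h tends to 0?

-256

Substitution gives 0/0; apply L'Hôpital's rule 4 times.
After differentiating numerator and denominator 4 times the quotient is (-64*sin(2*h) - 6144/(4*h + 1)^4)/(24); at h = 0 this is -256.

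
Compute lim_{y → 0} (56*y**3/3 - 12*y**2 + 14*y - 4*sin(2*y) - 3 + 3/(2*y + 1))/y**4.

48

Substitution gives 0/0 (the numerator vanishes to order 4).
Expand each term to order y^4: the coefficient of y^4 in 3·1/(1 + 2y) is 48 and in -4·sin(2y) is 0.
Lower-order terms cancel with the polynomial part, so the numerator is (48)·y^4 + o(y^4), and the limit is (48)/(1) = 48.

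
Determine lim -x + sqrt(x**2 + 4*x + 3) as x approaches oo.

2

This has the form ∞ − ∞. Multiply and divide by the conjugate √(x^2 + 4*x + 3) + x.
That gives (4x + 3) / (√(x^2 + 4*x + 3) + x).
Divide numerator and denominator by x: the limit is 4/(2·1) = 2.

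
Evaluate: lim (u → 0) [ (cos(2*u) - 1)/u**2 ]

Direct substitution gives 0/0.
Apply L'Hôpital: lim (-2*sin(2*u))/(2*u), still 0/0.
After 2 applications of L'Hôpital's rule the quotient is (-4*cos(2*u))/(2); substituting u = 0 gives -2.

-2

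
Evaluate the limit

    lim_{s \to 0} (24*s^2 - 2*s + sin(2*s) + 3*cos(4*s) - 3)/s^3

-4/3

Substitution gives 0/0 (the numerator vanishes to order 3).
Expand each term to order s^3: the coefficient of s^3 in sin(2s) is -4/3 and in 3·cos(4s) is 0.
Lower-order terms cancel with the polynomial part, so the numerator is (-4/3)·s^3 + o(s^3), and the limit is (-4/3)/(1) = -4/3.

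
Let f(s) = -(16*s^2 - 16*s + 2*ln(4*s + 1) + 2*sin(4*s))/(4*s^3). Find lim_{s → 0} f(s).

-16/3

Substitution gives 0/0; apply L'Hôpital's rule 3 times.
After differentiating numerator and denominator 3 times the quotient is (-128*cos(4*s) + 256/(4*s + 1)^3)/(-24); at s = 0 this is -16/3.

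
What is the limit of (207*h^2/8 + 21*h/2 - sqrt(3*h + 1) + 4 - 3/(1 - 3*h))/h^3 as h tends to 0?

-1323/16

Substitution gives 0/0; apply L'Hôpital's rule 3 times.
After differentiating numerator and denominator 3 times the quotient is (-81/(8*(3*h + 1)^(5/2)) - 486/(3*h - 1)^4)/(6); at h = 0 this is -1323/16.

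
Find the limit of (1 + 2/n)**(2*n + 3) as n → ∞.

e^(4)

Let L be the limit and take ln: ln L = lim (2n + 3)·ln(1 + 2/n) = lim (2n + 3)·(2/n + O(1/n²)) = 4.
Hence L = e^(4).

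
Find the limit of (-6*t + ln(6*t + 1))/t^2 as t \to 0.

-18

Direct substitution gives 0/0.
Apply L'Hôpital: lim (-6 + 6/(6*t + 1))/(2*t), still 0/0.
After 2 applications of L'Hôpital's rule the quotient is (-36/(6*t + 1)^2)/(2); substituting t = 0 gives -18.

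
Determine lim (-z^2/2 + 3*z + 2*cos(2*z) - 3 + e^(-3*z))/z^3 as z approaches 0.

-9/2

Substitution gives 0/0; apply L'Hôpital's rule 3 times.
After differentiating numerator and denominator 3 times the quotient is (16*sin(2*z) - 27*e^(-3*z))/(6); at z = 0 this is -9/2.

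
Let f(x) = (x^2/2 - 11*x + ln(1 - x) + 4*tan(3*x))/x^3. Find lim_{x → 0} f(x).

Substitution gives 0/0; apply L'Hôpital's rule 3 times.
After differentiating numerator and denominator 3 times the quotient is (2*(108*(x - 1)^3*(3*tan(3*x)^2 + 1)/cos(3*x)^2 + 1)/(x - 1)^3)/(6); at x = 0 this is 107/3.

107/3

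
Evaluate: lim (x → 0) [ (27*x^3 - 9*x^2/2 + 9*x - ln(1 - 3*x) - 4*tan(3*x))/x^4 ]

Substitution gives 0/0; apply L'Hôpital's rule 4 times.
After differentiating numerator and denominator 4 times the quotient is (2592*tan(3*x)/cos(3*x)^2 - 7776*tan(3*x)/cos(3*x)^4 + 486/(3*x - 1)^4)/(24); at x = 0 this is 81/4.

81/4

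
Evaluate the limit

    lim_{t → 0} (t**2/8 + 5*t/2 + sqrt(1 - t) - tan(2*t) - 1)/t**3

Substitution gives 0/0 (the numerator vanishes to order 3).
Expand each term to order t^3: the coefficient of t^3 in √(1 - t) is -1/16 and in −tan(2t) is -8/3.
Lower-order terms cancel with the polynomial part, so the numerator is (-131/48)·t^3 + o(t^3), and the limit is (-131/48)/(1) = -131/48.

-131/48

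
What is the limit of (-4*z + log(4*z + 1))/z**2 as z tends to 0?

-8

Direct substitution gives 0/0.
Apply L'Hôpital: lim (-4 + 4/(4*z + 1))/(2*z), still 0/0.
After 2 applications of L'Hôpital's rule the quotient is (-16/(4*z + 1)^2)/(2); substituting z = 0 gives -8.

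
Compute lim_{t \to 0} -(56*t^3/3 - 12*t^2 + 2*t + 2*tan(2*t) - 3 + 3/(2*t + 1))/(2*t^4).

Substitution gives 0/0 (the numerator vanishes to order 4).
Expand each term to order t^4: the coefficient of t^4 in 3·1/(1 + 2t) is 48 and in 2·tan(2t) is 0.
Lower-order terms cancel with the polynomial part, so the numerator is (48)·t^4 + o(t^4), and the limit is (48)/(-2) = -24.

-24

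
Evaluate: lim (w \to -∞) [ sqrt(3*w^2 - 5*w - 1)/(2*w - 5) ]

For large |w|, √(3*w^2 - 5*w - 1) ≈ √3·|w| and the denominator ≈ 2w.
Since w → −∞, |w| = −w, giving −√3/(2) = -√(3)/2.

-√(3)/2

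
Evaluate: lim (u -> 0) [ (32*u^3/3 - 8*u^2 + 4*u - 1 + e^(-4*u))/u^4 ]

Direct substitution gives 0/0.
Apply L'Hôpital: lim (32*u^2 - 16*u + 4 - 4*e^(-4*u))/(4*u^3), still 0/0.
Apply L'Hôpital: lim (64*u - 16 + 16*e^(-4*u))/(12*u^2), still 0/0.
Apply L'Hôpital: lim (64 - 64*e^(-4*u))/(24*u), still 0/0.
After 4 applications of L'Hôpital's rule the quotient is (256*e^(-4*u))/(24); substituting u = 0 gives 32/3.

32/3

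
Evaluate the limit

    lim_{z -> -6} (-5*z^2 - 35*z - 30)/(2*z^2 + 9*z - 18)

At z = -6 both the top and bottom vanish — a removable singularity. Factoring out (z + 6) from each leaves (-5*z - 5)/(2*z - 3), which at z = -6 equals -5/3.

-5/3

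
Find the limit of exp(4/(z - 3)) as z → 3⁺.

∞

As z → 3⁺, 4/(z - 3) → +∞, so e^(4/(z - 3)) → ∞.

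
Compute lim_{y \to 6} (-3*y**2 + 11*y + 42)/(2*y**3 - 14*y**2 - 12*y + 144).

Direct substitution gives 0/0, so factor. Both numerator and denominator have (y - 6) as a factor.
After cancelling, the expression reduces to (-3*y - 7)/(2*y^2 - 2*y - 24).
Substituting y = 6 gives -25/36.

-25/36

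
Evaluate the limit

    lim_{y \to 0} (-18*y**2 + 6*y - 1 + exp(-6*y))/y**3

Direct substitution gives 0/0.
Apply L'Hôpital: lim (-36*y + 6 - 6*e^(-6*y))/(3*y^2), still 0/0.
Apply L'Hôpital: lim (-36 + 36*e^(-6*y))/(6*y), still 0/0.
After 3 applications of L'Hôpital's rule the quotient is (-216*e^(-6*y))/(6); substituting y = 0 gives -36.

-36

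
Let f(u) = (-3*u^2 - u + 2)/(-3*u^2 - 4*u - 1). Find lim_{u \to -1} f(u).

5/2

Direct substitution gives 0/0, so factor. Both numerator and denominator have (u + 1) as a factor.
After cancelling, the expression reduces to (2 - 3*u)/(-3*u - 1).
Substituting u = -1 gives 5/2.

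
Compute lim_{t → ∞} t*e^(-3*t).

Write as t^1/e^{3t}, an ∞/∞ form.
Exponential growth dominates any polynomial, so repeated L'Hôpital (or the standard result) gives 0.

0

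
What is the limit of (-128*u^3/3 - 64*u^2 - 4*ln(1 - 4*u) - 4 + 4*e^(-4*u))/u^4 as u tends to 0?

896/3

Substitution gives 0/0 (the numerator vanishes to order 4).
Expand each term to order u^4: the coefficient of u^4 in 4·e^(-4u) is 128/3 and in -4·ln(1 - 4u) is 256.
Lower-order terms cancel with the polynomial part, so the numerator is (896/3)·u^4 + o(u^4), and the limit is (896/3)/(1) = 896/3.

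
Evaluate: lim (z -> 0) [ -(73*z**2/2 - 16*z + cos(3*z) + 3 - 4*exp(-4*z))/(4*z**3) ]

-32/3

Substitution gives 0/0; apply L'Hôpital's rule 3 times.
After differentiating numerator and denominator 3 times the quotient is (27*sin(3*z) + 256*e^(-4*z))/(-24); at z = 0 this is -32/3.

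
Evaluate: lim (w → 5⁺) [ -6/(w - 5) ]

As w → 5⁺, (w - 5) → 0⁺, so (w - 5)^1 → 0⁺ and -6/(w - 5)^1 → -∞.

-∞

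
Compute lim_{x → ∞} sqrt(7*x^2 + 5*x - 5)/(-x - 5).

For large |x|, √(7*x^2 + 5*x - 5) ≈ √7·|x| and the denominator ≈ -x.
Since x → +∞, |x| = x, giving √7/(-1) = -√(7).

-√(7)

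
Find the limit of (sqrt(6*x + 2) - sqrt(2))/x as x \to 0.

A 0/0 form; rationalise with √(2 + 6x) + √2. This collapses the numerator to 6x, leaving 6/(√(2 + 6x) + √2) → 6/(2√2) = 3*√(2)/2.

3*√(2)/2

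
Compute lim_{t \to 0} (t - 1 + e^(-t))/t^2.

1/2

Direct substitution gives 0/0.
Apply L'Hôpital: lim (1 - e^(-t))/(2*t), still 0/0.
After 2 applications of L'Hôpital's rule the quotient is (e^(-t))/(2); substituting t = 0 gives 1/2.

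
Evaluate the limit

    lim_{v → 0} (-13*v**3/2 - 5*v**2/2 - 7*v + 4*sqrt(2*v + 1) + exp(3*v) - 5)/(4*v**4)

7/32

Substitution gives 0/0 (the numerator vanishes to order 4).
Expand each term to order v^4: the coefficient of v^4 in e^(3v) is 27/8 and in 4·√(1 + 2v) is -5/2.
Lower-order terms cancel with the polynomial part, so the numerator is (7/8)·v^4 + o(v^4), and the limit is (7/8)/(4) = 7/32.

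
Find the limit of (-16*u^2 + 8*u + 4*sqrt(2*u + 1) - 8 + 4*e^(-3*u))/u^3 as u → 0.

-16

Substitution gives 0/0 (the numerator vanishes to order 3).
Expand each term to order u^3: the coefficient of u^3 in 4·e^(-3u) is -18 and in 4·√(1 + 2u) is 2.
Lower-order terms cancel with the polynomial part, so the numerator is (-16)·u^3 + o(u^3), and the limit is (-16)/(1) = -16.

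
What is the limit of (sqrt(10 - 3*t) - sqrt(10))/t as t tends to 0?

A 0/0 form; rationalise with √(10 - 3t) + √10. This collapses the numerator to -3t, leaving -3/(√(10 - 3t) + √10) → -3/(2√10) = -3*√(10)/20.

-3*√(10)/20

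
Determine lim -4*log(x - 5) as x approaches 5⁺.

∞

As x → 5⁺, x - 5 → 0⁺ and ln(x - 5) → −∞.
Multiplying by -4 gives ∞.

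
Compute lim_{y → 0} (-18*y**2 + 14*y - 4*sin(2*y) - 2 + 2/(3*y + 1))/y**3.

Substitution gives 0/0; apply L'Hôpital's rule 3 times.
After differentiating numerator and denominator 3 times the quotient is (32*cos(2*y) - 324/(3*y + 1)^4)/(6); at y = 0 this is -146/3.

-146/3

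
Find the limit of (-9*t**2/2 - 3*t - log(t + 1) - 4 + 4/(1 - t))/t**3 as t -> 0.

Substitution gives 0/0; apply L'Hôpital's rule 3 times.
After differentiating numerator and denominator 3 times the quotient is (-2/(t + 1)^3 + 24/(t - 1)^4)/(6); at t = 0 this is 11/3.

11/3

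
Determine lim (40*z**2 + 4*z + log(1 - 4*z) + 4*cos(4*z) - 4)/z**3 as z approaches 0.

-64/3

Substitution gives 0/0; apply L'Hôpital's rule 3 times.
After differentiating numerator and denominator 3 times the quotient is (256*sin(4*z) + 128/(4*z - 1)^3)/(6); at z = 0 this is -64/3.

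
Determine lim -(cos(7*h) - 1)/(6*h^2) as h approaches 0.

Direct substitution gives 0/0.
Apply L'Hôpital: lim (-7*sin(7*h))/(-12*h), still 0/0.
After 2 applications of L'Hôpital's rule the quotient is (-49*cos(7*h))/(-12); substituting h = 0 gives 49/12.

49/12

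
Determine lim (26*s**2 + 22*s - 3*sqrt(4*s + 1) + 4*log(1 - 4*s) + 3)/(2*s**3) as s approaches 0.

Substitution gives 0/0 (the numerator vanishes to order 3).
Expand each term to order s^3: the coefficient of s^3 in 4·ln(1 - 4s) is -256/3 and in -3·√(1 + 4s) is -12.
Lower-order terms cancel with the polynomial part, so the numerator is (-292/3)·s^3 + o(s^3), and the limit is (-292/3)/(2) = -146/3.

-146/3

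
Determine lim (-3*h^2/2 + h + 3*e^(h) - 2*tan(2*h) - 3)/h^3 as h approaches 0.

-29/6

Substitution gives 0/0; apply L'Hôpital's rule 3 times.
After differentiating numerator and denominator 3 times the quotient is (3*e^(h) - 96*tan(2*h)^4 - 128*tan(2*h)^2 - 32)/(6); at h = 0 this is -29/6.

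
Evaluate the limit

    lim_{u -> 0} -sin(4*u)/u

Substitution gives 0/0.
Write it as (4/(-1))·sin(4u)/(4u); since sin(θ)/θ → 1, the limit is -4.

-4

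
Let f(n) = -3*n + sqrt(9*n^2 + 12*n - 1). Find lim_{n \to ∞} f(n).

2

This has the form ∞ − ∞. Multiply and divide by the conjugate √(9*n^2 + 12*n - 1) + 3n.
That gives (12n - 1) / (√(9*n^2 + 12*n - 1) + 3n).
Divide numerator and denominator by n: the limit is 12/(2·3) = 2.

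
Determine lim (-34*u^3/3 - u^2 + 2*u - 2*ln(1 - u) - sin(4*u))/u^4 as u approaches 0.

Substitution gives 0/0; apply L'Hôpital's rule 4 times.
After differentiating numerator and denominator 4 times the quotient is (-256*sin(4*u) + 12/(u - 1)^4)/(24); at u = 0 this is 1/2.

1/2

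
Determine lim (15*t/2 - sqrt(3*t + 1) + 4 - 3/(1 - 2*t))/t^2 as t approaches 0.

-87/8

Substitution gives 0/0 (the numerator vanishes to order 2).
Expand each term to order t^2: the coefficient of t^2 in -3·1/(1 - 2t) is -12 and in −√(1 + 3t) is 9/8.
Lower-order terms cancel with the polynomial part, so the numerator is (-87/8)·t^2 + o(t^2), and the limit is (-87/8)/(1) = -87/8.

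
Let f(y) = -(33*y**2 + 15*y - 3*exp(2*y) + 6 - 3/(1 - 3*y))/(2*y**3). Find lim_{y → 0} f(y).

85/2

Substitution gives 0/0 (the numerator vanishes to order 3).
Expand each term to order y^3: the coefficient of y^3 in -3·e^(2y) is -4 and in -3·1/(1 - 3y) is -81.
Lower-order terms cancel with the polynomial part, so the numerator is (-85)·y^3 + o(y^3), and the limit is (-85)/(-2) = 85/2.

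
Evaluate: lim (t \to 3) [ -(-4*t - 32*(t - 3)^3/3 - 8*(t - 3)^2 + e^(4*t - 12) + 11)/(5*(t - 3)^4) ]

-32/15

Direct substitution gives 0/0.
Apply L'Hôpital: lim (-16*t - 32*(t - 3)^2 + 4*e^(4*t - 12) + 44)/(-20*(t - 3)^3), still 0/0.
Apply L'Hôpital: lim (-64*t + 16*e^(4*t - 12) + 176)/(-60*(t - 3)^2), still 0/0.
Apply L'Hôpital: lim (64*e^(4*t - 12) - 64)/(360 - 120*t), still 0/0.
After 4 applications of L'Hôpital's rule the quotient is (256*e^(4*t - 12))/(-120); substituting t = 3 gives -32/15.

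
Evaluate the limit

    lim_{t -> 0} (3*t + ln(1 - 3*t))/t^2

-9/2

Direct substitution gives 0/0.
Apply L'Hôpital: lim (3 - 3/(1 - 3*t))/(2*t), still 0/0.
After 2 applications of L'Hôpital's rule the quotient is (-9/(1 - 3*t)^2)/(2); substituting t = 0 gives -9/2.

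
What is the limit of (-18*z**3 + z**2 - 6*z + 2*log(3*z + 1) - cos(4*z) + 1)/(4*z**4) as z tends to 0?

Substitution gives 0/0 (the numerator vanishes to order 4).
Expand each term to order z^4: the coefficient of z^4 in 2·ln(1 + 3z) is -81/2 and in −cos(4z) is -32/3.
Lower-order terms cancel with the polynomial part, so the numerator is (-307/6)·z^4 + o(z^4), and the limit is (-307/6)/(4) = -307/24.

-307/24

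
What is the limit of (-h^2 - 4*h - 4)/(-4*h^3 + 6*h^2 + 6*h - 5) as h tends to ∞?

0

The denominator has degree 3 and the numerator degree 2. Dividing numerator and denominator by h^3 sends every term to 0 except the leading denominator term, so the limit is 0.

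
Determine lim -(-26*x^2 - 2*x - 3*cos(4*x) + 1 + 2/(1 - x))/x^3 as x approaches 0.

Substitution gives 0/0 (the numerator vanishes to order 3).
Expand each term to order x^3: the coefficient of x^3 in 2·1/(1 - x) is 2 and in -3·cos(4x) is 0.
Lower-order terms cancel with the polynomial part, so the numerator is (2)·x^3 + o(x^3), and the limit is (2)/(-1) = -2.

-2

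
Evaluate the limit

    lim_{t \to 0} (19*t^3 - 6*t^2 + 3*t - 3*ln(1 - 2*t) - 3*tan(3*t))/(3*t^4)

Substitution gives 0/0 (the numerator vanishes to order 4).
Expand each term to order t^4: the coefficient of t^4 in -3·tan(3t) is 0 and in -3·ln(1 - 2t) is 12.
Lower-order terms cancel with the polynomial part, so the numerator is (12)·t^4 + o(t^4), and the limit is (12)/(3) = 4.

4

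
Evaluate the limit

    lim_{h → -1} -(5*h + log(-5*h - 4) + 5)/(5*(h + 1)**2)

5/2

Direct substitution gives 0/0.
Apply L'Hôpital: lim (5 - 5/(-5*h - 4))/(-10*h - 10), still 0/0.
After 2 applications of L'Hôpital's rule the quotient is (-25/(-5*h - 4)^2)/(-10); substituting h = -1 gives 5/2.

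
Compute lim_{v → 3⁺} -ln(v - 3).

As v → 3⁺, v - 3 → 0⁺ and ln(v - 3) → −∞.
Multiplying by -1 gives ∞.

∞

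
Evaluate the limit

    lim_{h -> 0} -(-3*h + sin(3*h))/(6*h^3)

Direct substitution gives 0/0.
Apply L'Hôpital: lim (3*cos(3*h) - 3)/(-18*h^2), still 0/0.
Apply L'Hôpital: lim (-9*sin(3*h))/(-36*h), still 0/0.
After 3 applications of L'Hôpital's rule the quotient is (-27*cos(3*h))/(-36); substituting h = 0 gives 3/4.

3/4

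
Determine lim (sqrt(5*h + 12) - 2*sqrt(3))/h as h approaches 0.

A 0/0 form; rationalise with √(12 + 5h) + √12. This collapses the numerator to 5h, leaving 5/(√(12 + 5h) + √12) → 5/(2√12) = 5*√(3)/12.

5*√(3)/12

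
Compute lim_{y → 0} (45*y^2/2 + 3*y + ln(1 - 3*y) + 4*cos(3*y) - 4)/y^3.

Substitution gives 0/0 (the numerator vanishes to order 3).
Expand each term to order y^3: the coefficient of y^3 in 4·cos(3y) is 0 and in ln(1 - 3y) is -9.
Lower-order terms cancel with the polynomial part, so the numerator is (-9)·y^3 + o(y^3), and the limit is (-9)/(1) = -9.

-9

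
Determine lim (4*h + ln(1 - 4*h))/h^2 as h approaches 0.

-8

Direct substitution gives 0/0.
Apply L'Hôpital: lim (4 - 4/(1 - 4*h))/(2*h), still 0/0.
After 2 applications of L'Hôpital's rule the quotient is (-16/(1 - 4*h)^2)/(2); substituting h = 0 gives -8.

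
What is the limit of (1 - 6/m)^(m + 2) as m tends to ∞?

Write it as [(1 - 6/m)^m]^(1) · (1 - 6/m)^(2). The bracketed term tends to e^(-6) and the second factor to 1, so the limit is e^(-6).

e^(-6)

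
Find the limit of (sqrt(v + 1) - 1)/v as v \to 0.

Substitution gives 0/0. Multiply numerator and denominator by the conjugate √(1 + v) + √1.
The numerator becomes (1 + v) − 1 = v, so the expression simplifies to 1/(√(1 + v) + √1).
Letting v → 0 gives 1/(2√1) = 1/2.

1/2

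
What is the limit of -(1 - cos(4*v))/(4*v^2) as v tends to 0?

Substitution gives 0/0.
Use (1 − cos u)/u² → 1/2 with u = 4v: the limit is 4²/(2·(-4)) = -2.

-2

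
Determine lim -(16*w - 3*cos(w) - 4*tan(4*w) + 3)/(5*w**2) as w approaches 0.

Substitution gives 0/0 (the numerator vanishes to order 2).
Expand each term to order w^2: the coefficient of w^2 in -4·tan(4w) is 0 and in -3·cos(w) is 3/2.
Lower-order terms cancel with the polynomial part, so the numerator is (3/2)·w^2 + o(w^2), and the limit is (3/2)/(-5) = -3/10.

-3/10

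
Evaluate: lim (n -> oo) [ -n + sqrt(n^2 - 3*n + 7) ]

An ∞ − ∞ form. Rationalising with the conjugate, the difference becomes (-3n + 7) / (√(n^2 - 3*n + 7) + n).
For large n the denominator behaves like 2·n, so the quotient tends to -3/2 = -3/2.

-3/2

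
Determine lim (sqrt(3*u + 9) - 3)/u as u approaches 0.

1/2

A 0/0 form; rationalise with √(9 + 3u) + √9. This collapses the numerator to 3u, leaving 3/(√(9 + 3u) + √9) → 3/(2√9) = 1/2.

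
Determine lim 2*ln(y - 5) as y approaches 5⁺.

As y → 5⁺, y - 5 → 0⁺ and ln(y - 5) → −∞.
Multiplying by 2 gives -∞.

-∞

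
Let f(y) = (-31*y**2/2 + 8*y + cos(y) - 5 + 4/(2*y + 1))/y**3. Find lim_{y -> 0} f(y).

-32

Substitution gives 0/0; apply L'Hôpital's rule 3 times.
After differentiating numerator and denominator 3 times the quotient is (sin(y) - 192/(2*y + 1)^4)/(6); at y = 0 this is -32.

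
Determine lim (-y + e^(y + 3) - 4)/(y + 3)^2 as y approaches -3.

1/2

Direct substitution gives 0/0.
Apply L'Hôpital: lim (e^(y + 3) - 1)/(2*y + 6), still 0/0.
After 2 applications of L'Hôpital's rule the quotient is (e^(y + 3))/(2); substituting y = -3 gives 1/2.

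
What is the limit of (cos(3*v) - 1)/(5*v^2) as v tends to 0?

-9/10

Direct substitution gives 0/0.
Apply L'Hôpital: lim (-3*sin(3*v))/(10*v), still 0/0.
After 2 applications of L'Hôpital's rule the quotient is (-9*cos(3*v))/(10); substituting v = 0 gives -9/10.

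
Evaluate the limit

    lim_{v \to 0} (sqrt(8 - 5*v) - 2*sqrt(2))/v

-5*√(2)/8

Substitution gives 0/0. Multiply numerator and denominator by the conjugate √(8 - 5v) + √8.
The numerator becomes (8 - 5v) − 8 = -5v, so the expression simplifies to -5/(√(8 - 5v) + √8).
Letting v → 0 gives -5/(2√8) = -5*√(2)/8.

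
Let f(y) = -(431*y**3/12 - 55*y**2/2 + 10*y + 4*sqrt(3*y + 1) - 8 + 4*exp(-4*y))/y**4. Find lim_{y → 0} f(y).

-2881/96

Substitution gives 0/0 (the numerator vanishes to order 4).
Expand each term to order y^4: the coefficient of y^4 in 4·√(1 + 3y) is -405/32 and in 4·e^(-4y) is 128/3.
Lower-order terms cancel with the polynomial part, so the numerator is (2881/96)·y^4 + o(y^4), and the limit is (2881/96)/(-1) = -2881/96.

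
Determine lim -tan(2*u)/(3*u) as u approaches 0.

Substitution gives 0/0.
Since tan(θ)/θ → 1 as θ → 0, tan(2u)/(2u) → 1 and the limit is 2/(-3) = -2/3.

-2/3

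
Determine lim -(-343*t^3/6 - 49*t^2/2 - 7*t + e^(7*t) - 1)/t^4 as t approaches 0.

Direct substitution gives 0/0.
Apply L'Hôpital: lim (-343*t^2/2 - 49*t + 7*e^(7*t) - 7)/(-4*t^3), still 0/0.
Apply L'Hôpital: lim (-343*t + 49*e^(7*t) - 49)/(-12*t^2), still 0/0.
Apply L'Hôpital: lim (343*e^(7*t) - 343)/(-24*t), still 0/0.
After 4 applications of L'Hôpital's rule the quotient is (2401*e^(7*t))/(-24); substituting t = 0 gives -2401/24.

-2401/24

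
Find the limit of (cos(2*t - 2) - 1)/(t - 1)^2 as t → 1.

-2

Direct substitution gives 0/0.
Apply L'Hôpital: lim (-2*sin(2*t - 2))/(2*t - 2), still 0/0.
After 2 applications of L'Hôpital's rule the quotient is (-4*cos(2*t - 2))/(2); substituting t = 1 gives -2.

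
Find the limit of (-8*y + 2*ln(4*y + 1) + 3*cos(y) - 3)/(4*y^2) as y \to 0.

Substitution gives 0/0; apply L'Hôpital's rule 2 times.
After differentiating numerator and denominator 2 times the quotient is (-3*cos(y) - 32/(4*y + 1)^2)/(8); at y = 0 this is -35/8.

-35/8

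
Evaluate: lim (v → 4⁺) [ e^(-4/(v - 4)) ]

0

As v → 4⁺, -4/(v - 4) → −∞, so e^(-4/(v - 4)) → 0.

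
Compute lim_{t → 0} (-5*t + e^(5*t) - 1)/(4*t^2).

25/8

Direct substitution gives 0/0.
Apply L'Hôpital: lim (5*e^(5*t) - 5)/(8*t), still 0/0.
After 2 applications of L'Hôpital's rule the quotient is (25*e^(5*t))/(8); substituting t = 0 gives 25/8.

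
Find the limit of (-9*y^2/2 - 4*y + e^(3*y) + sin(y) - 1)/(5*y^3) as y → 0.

13/15

Substitution gives 0/0; apply L'Hôpital's rule 3 times.
After differentiating numerator and denominator 3 times the quotient is (27*e^(3*y) - cos(y))/(30); at y = 0 this is 13/15.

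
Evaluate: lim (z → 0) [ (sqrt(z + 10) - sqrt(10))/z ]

Substitution gives 0/0. Multiply numerator and denominator by the conjugate √(10 + z) + √10.
The numerator becomes (10 + z) − 10 = z, so the expression simplifies to 1/(√(10 + z) + √10).
Letting z → 0 gives 1/(2√10) = √(10)/20.

√(10)/20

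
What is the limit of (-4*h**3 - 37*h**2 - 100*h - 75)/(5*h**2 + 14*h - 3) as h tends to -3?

-7/8

Since h = -3 makes numerator and denominator zero, (h + 3) divides both.
Cancelling it gives (-4*h^2 - 25*h - 25)/(5*h - 1); now plug in h = -3 to get -7/8.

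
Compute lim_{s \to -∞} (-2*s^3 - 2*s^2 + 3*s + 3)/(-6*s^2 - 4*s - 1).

The numerator has higher degree (3 > 2); the quotient behaves like (-2/(-6))·s^1 for large |s|.
As s → −∞ this diverges to -∞.

-∞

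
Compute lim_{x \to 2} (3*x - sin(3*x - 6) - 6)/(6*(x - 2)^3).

3/4

Direct substitution gives 0/0.
Apply L'Hôpital: lim (3 - 3*cos(3*x - 6))/(18*(x - 2)^2), still 0/0.
Apply L'Hôpital: lim (9*sin(3*x - 6))/(36*x - 72), still 0/0.
After 3 applications of L'Hôpital's rule the quotient is (27*cos(3*x - 6))/(36); substituting x = 2 gives 3/4.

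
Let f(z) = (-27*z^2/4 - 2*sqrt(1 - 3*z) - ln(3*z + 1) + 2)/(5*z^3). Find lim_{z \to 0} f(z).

Substitution gives 0/0; apply L'Hôpital's rule 3 times.
After differentiating numerator and denominator 3 times the quotient is (-54/(3*z + 1)^3 + 81/(4*(1 - 3*z)^(5/2)))/(30); at z = 0 this is -9/8.

-9/8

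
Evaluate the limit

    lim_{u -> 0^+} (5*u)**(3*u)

Base → 0⁺ and exponent → 0⁺: a 0^0 form.
Take logs: 3u·ln(5u). This is 0·(−∞); rewriting as ln(5u)/(1/(3u)) and applying L'Hôpital gives 0.
Hence the limit is e^0 = 1.

1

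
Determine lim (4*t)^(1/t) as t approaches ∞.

Base → ∞ and exponent → 0: an ∞^0 form.
Take logs: (1/t)·ln(4·t^1) = (ln 4 + 1·ln t)/t → 0.
So the limit is e^0 = 1.

1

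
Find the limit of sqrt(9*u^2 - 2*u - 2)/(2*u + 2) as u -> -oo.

For large |u|, √(9*u^2 - 2*u - 2) ≈ √9·|u| and the denominator ≈ 2u.
Since u → −∞, |u| = −u, giving −√9/(2) = -3/2.

-3/2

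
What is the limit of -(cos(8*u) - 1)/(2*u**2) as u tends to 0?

16

Direct substitution gives 0/0.
Apply L'Hôpital: lim (-8*sin(8*u))/(-4*u), still 0/0.
After 2 applications of L'Hôpital's rule the quotient is (-64*cos(8*u))/(-4); substituting u = 0 gives 16.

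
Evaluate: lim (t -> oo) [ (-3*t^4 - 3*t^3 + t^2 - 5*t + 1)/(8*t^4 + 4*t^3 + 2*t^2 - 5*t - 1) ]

Numerator and denominator both have degree 4.
Dividing every term by t^4, all lower-order terms vanish and the limit is the ratio of leading coefficients, -3/(8) = -3/8.

-3/8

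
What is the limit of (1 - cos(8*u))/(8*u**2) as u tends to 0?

4

Substitution gives 0/0.
Use (1 − cos θ)/θ² → 1/2 with θ = 8u: the limit is 8²/(2·8) = 4.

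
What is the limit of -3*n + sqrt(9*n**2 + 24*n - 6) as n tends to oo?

An ∞ − ∞ form. Rationalising with the conjugate, the difference becomes (24n - 6) / (√(9*n^2 + 24*n - 6) + 3n).
For large n the denominator behaves like 2·3n, so the quotient tends to 24/6 = 4.

4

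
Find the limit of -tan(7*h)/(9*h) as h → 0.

Substitution gives 0/0.
Since tan(u)/u → 1 as u → 0, tan(7h)/(7h) → 1 and the limit is 7/(-9) = -7/9.

-7/9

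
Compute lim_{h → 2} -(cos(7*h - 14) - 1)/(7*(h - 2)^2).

Direct substitution gives 0/0.
Apply L'Hôpital: lim (-7*sin(7*h - 14))/(28 - 14*h), still 0/0.
After 2 applications of L'Hôpital's rule the quotient is (-49*cos(7*h - 14))/(-14); substituting h = 2 gives 7/2.

7/2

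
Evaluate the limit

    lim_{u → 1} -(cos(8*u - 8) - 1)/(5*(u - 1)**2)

32/5

Direct substitution gives 0/0.
Apply L'Hôpital: lim (-8*sin(8*u - 8))/(10 - 10*u), still 0/0.
After 2 applications of L'Hôpital's rule the quotient is (-64*cos(8*u - 8))/(-10); substituting u = 1 gives 32/5.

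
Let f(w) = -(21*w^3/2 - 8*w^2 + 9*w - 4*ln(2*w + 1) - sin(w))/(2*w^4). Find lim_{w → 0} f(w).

Substitution gives 0/0; apply L'Hôpital's rule 4 times.
After differentiating numerator and denominator 4 times the quotient is (-sin(w) + 384/(2*w + 1)^4)/(-48); at w = 0 this is -8.

-8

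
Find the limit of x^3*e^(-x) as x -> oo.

0

Write as x^3/e^{1x}, an ∞/∞ form.
Exponential growth dominates any polynomial, so repeated L'Hôpital (or the standard result) gives 0.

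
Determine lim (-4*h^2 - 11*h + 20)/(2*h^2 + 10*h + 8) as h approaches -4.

-7/2

Since h = -4 makes numerator and denominator zero, (h + 4) divides both.
Cancelling it gives (5 - 4*h)/(2*h + 2); now plug in h = -4 to get -7/2.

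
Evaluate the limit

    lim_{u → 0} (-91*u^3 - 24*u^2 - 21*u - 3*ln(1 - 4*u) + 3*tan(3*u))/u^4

192

Substitution gives 0/0 (the numerator vanishes to order 4).
Expand each term to order u^4: the coefficient of u^4 in -3·ln(1 - 4u) is 192 and in 3·tan(3u) is 0.
Lower-order terms cancel with the polynomial part, so the numerator is (192)·u^4 + o(u^4), and the limit is (192)/(1) = 192.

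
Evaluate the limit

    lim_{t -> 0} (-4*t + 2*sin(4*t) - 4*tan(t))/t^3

-68/3

Substitution gives 0/0; apply L'Hôpital's rule 3 times.
After differentiating numerator and denominator 3 times the quotient is (-128*cos(4*t) - 24*tan(t)^4 - 32*tan(t)^2 - 8)/(6); at t = 0 this is -68/3.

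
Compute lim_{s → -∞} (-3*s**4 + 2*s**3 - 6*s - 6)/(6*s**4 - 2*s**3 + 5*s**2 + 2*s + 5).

Numerator and denominator both have degree 4.
Dividing every term by s^4, all lower-order terms vanish and the limit is the ratio of leading coefficients, -3/(6) = -1/2.

-1/2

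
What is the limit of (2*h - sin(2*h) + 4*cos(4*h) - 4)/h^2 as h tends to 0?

-32

Substitution gives 0/0 (the numerator vanishes to order 2).
Expand each term to order h^2: the coefficient of h^2 in 4·cos(4h) is -32 and in −sin(2h) is 0.
Lower-order terms cancel with the polynomial part, so the numerator is (-32)·h^2 + o(h^2), and the limit is (-32)/(1) = -32.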